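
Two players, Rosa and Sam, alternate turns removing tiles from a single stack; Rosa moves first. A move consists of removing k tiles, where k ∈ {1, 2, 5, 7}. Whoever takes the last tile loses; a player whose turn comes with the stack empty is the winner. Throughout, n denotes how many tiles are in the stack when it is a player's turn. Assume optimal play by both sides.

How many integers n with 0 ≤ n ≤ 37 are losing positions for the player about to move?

13

Classify positions by backward induction: terminal positions (no move available) are W. From any other position, the mover wins iff some move reaches an L.
n=0: no move; the opponent has just taken the last tile and therefore loses → W
n=1: the only move is to 0(W), a W ⇒ L
n=2: can move to 1, which is L ⇒ W
n=3: can move to 1, which is L ⇒ W
n=4: moves to 3(W), 2(W); every one is W ⇒ L
n=5: can move to 4, which is L ⇒ W
n=6: can move to 4, which is L ⇒ W
n=7: moves to 6(W), 5(W), 2(W), 0(W); every one is W ⇒ L
n=8: can move to 7, which is L ⇒ W
n=9: can move to 7, which is L ⇒ W
n=10: moves to 9(W), 8(W), 5(W), 3(W); every one is W ⇒ L
n=11: can move to 10, which is L ⇒ W
n=12: can move to 10, which is L ⇒ W
n=13: moves to 12(W), 11(W), 8(W), 6(W); every one is W ⇒ L
n=14: can move to 13, which is L ⇒ W
n=15: can move to 13, which is L ⇒ W
n=16: moves to 15(W), 14(W), 11(W), 9(W); every one is W ⇒ L
n=17: can move to 16, which is L ⇒ W
n=18: can move to 16, which is L ⇒ W
n=19: moves to 18(W), 17(W), 14(W), 12(W); every one is W ⇒ L
n=20: can move to 19, which is L ⇒ W
n=21: can move to 19, which is L ⇒ W
n=22: moves to 21(W), 20(W), 17(W), 15(W); every one is W ⇒ L
n=23: can move to 22, which is L ⇒ W
n=24: can move to 22, which is L ⇒ W
n=25: moves to 24(W), 23(W), 20(W), 18(W); every one is W ⇒ L
n=26: can move to 25, which is L ⇒ W
n=27: can move to 25, which is L ⇒ W
n=28: moves to 27(W), 26(W), 23(W), 21(W); every one is W ⇒ L
n=29: can move to 28, which is L ⇒ W
n=30: can move to 28, which is L ⇒ W
n=31: moves to 30(W), 29(W), 26(W), 24(W); every one is W ⇒ L
n=32: can move to 31, which is L ⇒ W
n=33: can move to 31, which is L ⇒ W
n=34: moves to 33(W), 32(W), 29(W), 27(W); every one is W ⇒ L
n=35: can move to 34, which is L ⇒ W
n=36: can move to 34, which is L ⇒ W
n=37: moves to 36(W), 35(W), 32(W), 30(W); every one is W ⇒ L
L entries with 0 ≤ n ≤ 37: n = 1, 4, 7, 10, 13, 16, 19, 22, 25, 28, 31, 34, 37; that makes 13.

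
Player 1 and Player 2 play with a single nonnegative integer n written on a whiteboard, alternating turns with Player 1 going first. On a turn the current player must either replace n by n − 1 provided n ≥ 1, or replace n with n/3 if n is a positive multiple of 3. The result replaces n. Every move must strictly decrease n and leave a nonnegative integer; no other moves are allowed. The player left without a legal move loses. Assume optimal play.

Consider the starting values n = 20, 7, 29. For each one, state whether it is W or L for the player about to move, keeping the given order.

20: W, 7: L, 29: W

Work bottom-up. With no move the player to move loses. Otherwise the position is W if at least one move leads to an L position for the opponent, and L if every move leads to a W.
n=0: no move → L
n=1: →0(L), so W
n=2: →1(W) only, which is W, so L
n=3: →2(L), so W
n=4: →3(W) only, which is W, so L
n=5: →4(L), so W
n=6: →2(L), so W
n=7: →6(W) only, which is W, so L
n=8: →7(L), so W
n=9: →3(W), 8(W) — all W, so L
n=10: →9(L), so W
n=11: →10(W) only, which is W, so L
n=12: →4(L), so W
n=13: →12(W) only, which is W, so L
n=14: →13(L), so W
n=15: →5(W), 14(W) — all W, so L
n=16: →15(L), so W
n=17: →16(W) only, which is W, so L
n=18: →17(L), so W
n=19: →18(W) only, which is W, so L
n=20: →19(L), so W
n=21: →7(L), so W
n=22: →21(W) only, which is W, so L
n=23: →22(L), so W
n=24: →8(W), 23(W) — all W, so L
n=25: →24(L), so W
n=26: →25(W) only, which is W, so L
n=27: →9(L), so W
n=28: →27(W) only, which is W, so L
n=29: →28(L), so W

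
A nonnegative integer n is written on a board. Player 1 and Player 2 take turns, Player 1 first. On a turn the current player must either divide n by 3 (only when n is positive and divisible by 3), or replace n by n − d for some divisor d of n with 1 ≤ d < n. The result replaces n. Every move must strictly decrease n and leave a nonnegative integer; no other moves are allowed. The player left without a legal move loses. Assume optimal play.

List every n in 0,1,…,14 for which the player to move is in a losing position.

0, 1, 4, 7, 9, 11, 13

Use the standard recursion: the mover loses at a terminal position; elsewhere, the mover wins exactly when some move hands the opponent an L position.
n=0: no move → L
n=1: no move → L
n=2: can move to 1, which is L ⇒ W
n=3: can move to 1, which is L ⇒ W
n=4: moves to 2(W), 3(W); every one is W ⇒ L
n=5: can move to 4, which is L ⇒ W
n=6: can move to 4, which is L ⇒ W
n=7: the only move is to 6(W), a W ⇒ L
n=8: can move to 4, which is L ⇒ W
n=9: moves to 3(W), 6(W), 8(W); every one is W ⇒ L
n=10: can move to 9, which is L ⇒ W
n=11: the only move is to 10(W), a W ⇒ L
n=12: can move to 4, which is L ⇒ W
n=13: the only move is to 12(W), a W ⇒ L
n=14: can move to 7, which is L ⇒ W
The losing starting values of n are exactly the entries labelled L in this table (7 of them).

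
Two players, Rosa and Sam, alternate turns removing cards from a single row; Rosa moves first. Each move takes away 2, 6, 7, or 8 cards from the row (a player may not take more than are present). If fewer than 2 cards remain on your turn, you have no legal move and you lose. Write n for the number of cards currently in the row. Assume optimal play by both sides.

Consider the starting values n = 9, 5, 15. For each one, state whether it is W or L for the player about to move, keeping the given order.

Compute win/loss labels from the base case upward. A position with no move is L. Any other position is W if it can reach an L in one move, else L.
n=0: no move → L
n=1: no move → L
n=2: reaches L-position 0 → W
n=3: reaches L-position 1 → W
n=4: only reaches 2(W), which is W → L
n=5: only reaches 3(W), which is W → L
n=6: reaches L-position 4 → W
n=7: reaches L-position 5 → W
n=8: reaches L-position 1 → W
n=9: reaches L-position 1 → W
n=10: reaches L-position 4 → W
n=11: reaches L-position 5 → W
n=12: reaches L-position 5 → W
n=13: reaches L-position 5 → W
n=14: only reaches 12(W), 8(W), 7(W), 6(W), all W → L
n=15: only reaches 13(W), 9(W), 8(W), 7(W), all W → L

9: W, 5: L, 15: L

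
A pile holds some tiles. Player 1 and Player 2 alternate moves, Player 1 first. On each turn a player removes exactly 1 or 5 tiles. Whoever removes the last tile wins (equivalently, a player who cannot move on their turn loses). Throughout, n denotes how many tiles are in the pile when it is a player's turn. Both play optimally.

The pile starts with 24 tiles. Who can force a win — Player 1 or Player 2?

Player 2 wins.

Compute win/loss labels from the base case upward. A position with no move is L. Any other position is W if it can reach an L in one move, else L.
n=0: no move → L
n=1: reaches L-position 0 → W
n=2: only reaches 1(W), which is W → L
n=3: reaches L-position 2 → W
n=4: only reaches 3(W), which is W → L
n=5: reaches L-position 4 → W
n=6: only reaches 5(W), 1(W), all W → L
n=7: reaches L-position 6 → W
n=8: only reaches 7(W), 3(W), all W → L
n=9: reaches L-position 8 → W
n=10: only reaches 9(W), 5(W), all W → L
n=11: reaches L-position 10 → W
n=12: only reaches 11(W), 7(W), all W → L
n=13: reaches L-position 12 → W
n=14: only reaches 13(W), 9(W), all W → L
n=15: reaches L-position 14 → W
n=16: only reaches 15(W), 11(W), all W → L
n=17: reaches L-position 16 → W
n=18: only reaches 17(W), 13(W), all W → L
n=19: reaches L-position 18 → W
n=20: only reaches 19(W), 15(W), all W → L
n=21: reaches L-position 20 → W
n=22: only reaches 21(W), 17(W), all W → L
n=23: reaches L-position 22 → W
n=24: only reaches 23(W), 19(W), all W → L
The starting position 24 is L: whatever Player 1 does, the opponent receives a W position.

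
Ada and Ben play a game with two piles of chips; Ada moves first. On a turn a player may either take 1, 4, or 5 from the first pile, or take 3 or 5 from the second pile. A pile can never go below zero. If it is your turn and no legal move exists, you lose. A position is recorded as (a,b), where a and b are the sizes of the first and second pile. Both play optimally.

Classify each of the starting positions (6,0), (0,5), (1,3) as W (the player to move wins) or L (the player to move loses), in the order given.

Use the standard recursion: the mover loses at a terminal position; elsewhere, the mover wins exactly when some move hands the opponent an L position.
No move ever increases a pile, so every position that can arise here has a ≤ 6 and b ≤ 5; it is enough to label the cells with 0 ≤ a ≤ 6 and 0 ≤ b ≤ 5.
Every move lowers a or b (never raises either), so fill the grid row by row in increasing a, and left to right within a row: each cell's successors are then already labelled.
      b=0  b=1  b=2  b=3  b=4  b=5
a=0:    L    L    L    W    W    W
a=1:    W    W    W    L    L    L
a=2:    L    L    L    W    W    W
a=3:    W    W    W    L    L    L
a=4:    W    W    W    W    W    W
a=5:    W    W    W    W    W    W
a=6:    W    W    W    W    W    W
Cells with no legal move (terminal, hence L): (0,0), (0,1), (0,2).
The remaining L cells, each justified by listing all of its moves:
(1,3): moves to (0,3)(W), (1,0)(W); every one is W ⇒ L
(1,4): moves to (0,4)(W), (1,1)(W); every one is W ⇒ L
(1,5): moves to (0,5)(W), (1,2)(W), (1,0)(W); every one is W ⇒ L
(2,0): the only move is to (1,0)(W), a W ⇒ L
(2,1): the only move is to (1,1)(W), a W ⇒ L
(2,2): the only move is to (1,2)(W), a W ⇒ L
(3,3): moves to (2,3)(W), (3,0)(W); every one is W ⇒ L
(3,4): moves to (2,4)(W), (3,1)(W); every one is W ⇒ L
(3,5): moves to (2,5)(W), (3,2)(W), (3,0)(W); every one is W ⇒ L
Every other cell has at least one move into one of the L cells above, so it is W.
(6,0): the move to (2,0) reaches an L cell, so W
(0,5): the move to (0,2) reaches an L cell, so W
(1,3): one of the L cells justified above, so L

(6,0): W, (0,5): W, (1,3): L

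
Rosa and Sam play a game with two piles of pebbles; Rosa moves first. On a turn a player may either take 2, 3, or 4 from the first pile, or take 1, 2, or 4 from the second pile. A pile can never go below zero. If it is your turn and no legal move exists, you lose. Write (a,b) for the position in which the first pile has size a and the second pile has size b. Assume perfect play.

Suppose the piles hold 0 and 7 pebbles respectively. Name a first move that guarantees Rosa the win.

Move to (0,6).

Work bottom-up. With no move the player to move loses. Otherwise the position is W if at least one move leads to an L position for the opponent, and L if every move leads to a W.
No move ever increases a pile, so every position that can arise here has a ≤ 0 and b ≤ 7; it is enough to label the cells with 0 ≤ a ≤ 0 and 0 ≤ b ≤ 7.
Every move lowers a or b (never raises either), so fill the grid row by row in increasing a, and left to right within a row: each cell's successors are then already labelled.
      b=0  b=1  b=2  b=3  b=4  b=5  b=6  b=7
a=0:    L    W    W    L    W    W    L    W
Cells with no legal move (terminal, hence L): (0,0).
The remaining L cells, each justified by listing all of its moves:
(0,3): →(0,2)(W), (0,1)(W) — all W, so L
(0,6): →(0,5)(W), (0,4)(W), (0,2)(W) — all W, so L
Every other cell has at least one move into one of the L cells above, so it is W.
From (0,7), the L positions reachable in one move are: (0,6), (0,3). Any move reaching one of these is winning.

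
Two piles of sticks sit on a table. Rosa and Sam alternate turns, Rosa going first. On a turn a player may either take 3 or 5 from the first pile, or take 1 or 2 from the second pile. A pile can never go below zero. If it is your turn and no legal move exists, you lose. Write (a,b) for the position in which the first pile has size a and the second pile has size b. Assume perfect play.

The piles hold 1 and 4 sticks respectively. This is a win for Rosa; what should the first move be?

Positions with no move are L. A position that does have a move is losing for the player to move precisely when every available move leads to a winning position for the opponent. Fill in the labels:
No move ever increases a pile, so every position that can arise here has a ≤ 1 and b ≤ 4; it is enough to label the cells with 0 ≤ a ≤ 1 and 0 ≤ b ≤ 4.
Every move lowers a or b (never raises either), so fill the grid row by row in increasing a, and left to right within a row: each cell's successors are then already labelled.
      b=0  b=1  b=2  b=3  b=4
a=0:    L    W    W    L    W
a=1:    L    W    W    L    W
Cells with no legal move (terminal, hence L): (0,0), (1,0).
The remaining L cells, each justified by listing all of its moves:
(0,3): →(0,2)(W), (0,1)(W) — all W, so L
(1,3): →(1,2)(W), (1,1)(W) — all W, so L
Every other cell has at least one move into one of the L cells above, so it is W.
From (1,4), the L positions reachable in one move are: (1,3).

Move to (1,3).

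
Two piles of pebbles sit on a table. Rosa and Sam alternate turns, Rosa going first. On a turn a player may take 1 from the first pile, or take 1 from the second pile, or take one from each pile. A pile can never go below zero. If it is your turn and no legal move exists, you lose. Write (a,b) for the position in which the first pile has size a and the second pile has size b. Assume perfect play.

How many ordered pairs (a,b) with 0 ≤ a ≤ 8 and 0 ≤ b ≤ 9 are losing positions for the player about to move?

Use the standard recursion: the mover loses at a terminal position; elsewhere, the mover wins exactly when some move hands the opponent an L position.
Every move lowers a or b (never raises either), so fill the grid row by row in increasing a, and left to right within a row: each cell's successors are then already labelled.
      b=0  b=1  b=2  b=3  b=4  b=5  b=6  b=7  b=8  b=9
a=0:    L    W    L    W    L    W    L    W    L    W
a=1:    W    W    W    W    W    W    W    W    W    W
a=2:    L    W    L    W    L    W    L    W    L    W
a=3:    W    W    W    W    W    W    W    W    W    W
a=4:    L    W    L    W    L    W    L    W    L    W
a=5:    W    W    W    W    W    W    W    W    W    W
a=6:    L    W    L    W    L    W    L    W    L    W
a=7:    W    W    W    W    W    W    W    W    W    W
a=8:    L    W    L    W    L    W    L    W    L    W
Cells with no legal move (terminal, hence L): (0,0).
The remaining L cells, each justified by listing all of its moves:
(0,2): the only move is to (0,1)(W), a W ⇒ L
(0,4): the only move is to (0,3)(W), a W ⇒ L
(0,6): the only move is to (0,5)(W), a W ⇒ L
(0,8): the only move is to (0,7)(W), a W ⇒ L
(2,0): the only move is to (1,0)(W), a W ⇒ L
(2,2): moves to (1,2)(W), (2,1)(W), (1,1)(W); every one is W ⇒ L
(2,4): moves to (1,4)(W), (2,3)(W), (1,3)(W); every one is W ⇒ L
(2,6): moves to (1,6)(W), (2,5)(W), (1,5)(W); every one is W ⇒ L
(2,8): moves to (1,8)(W), (2,7)(W), (1,7)(W); every one is W ⇒ L
(4,0): the only move is to (3,0)(W), a W ⇒ L
(4,2): moves to (3,2)(W), (4,1)(W), (3,1)(W); every one is W ⇒ L
(4,4): moves to (3,4)(W), (4,3)(W), (3,3)(W); every one is W ⇒ L
(4,6): moves to (3,6)(W), (4,5)(W), (3,5)(W); every one is W ⇒ L
(4,8): moves to (3,8)(W), (4,7)(W), (3,7)(W); every one is W ⇒ L
(6,0): the only move is to (5,0)(W), a W ⇒ L
(6,2): moves to (5,2)(W), (6,1)(W), (5,1)(W); every one is W ⇒ L
(6,4): moves to (5,4)(W), (6,3)(W), (5,3)(W); every one is W ⇒ L
(6,6): moves to (5,6)(W), (6,5)(W), (5,5)(W); every one is W ⇒ L
(6,8): moves to (5,8)(W), (6,7)(W), (5,7)(W); every one is W ⇒ L
(8,0): the only move is to (7,0)(W), a W ⇒ L
(8,2): moves to (7,2)(W), (8,1)(W), (7,1)(W); every one is W ⇒ L
(8,4): moves to (7,4)(W), (8,3)(W), (7,3)(W); every one is W ⇒ L
(8,6): moves to (7,6)(W), (8,5)(W), (7,5)(W); every one is W ⇒ L
(8,8): moves to (7,8)(W), (8,7)(W), (7,7)(W); every one is W ⇒ L
Every other cell has at least one move into one of the L cells above, so it is W.
L cells per row: a=0: 5, a=1: 0, a=2: 5, a=3: 0, a=4: 5, a=5: 0, a=6: 5, a=7: 0, a=8: 5; total 25.

25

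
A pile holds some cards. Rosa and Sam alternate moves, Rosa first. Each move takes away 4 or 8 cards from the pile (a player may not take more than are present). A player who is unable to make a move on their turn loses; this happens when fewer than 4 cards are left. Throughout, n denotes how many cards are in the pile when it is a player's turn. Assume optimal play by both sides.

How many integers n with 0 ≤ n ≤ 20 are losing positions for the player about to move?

Label each position W (a win for the player to move) or L (a loss). A position with no legal move is L; any other position is W exactly when some move reaches an L, and L when every move reaches a W.
n=0: no move → L
n=1: no move → L
n=2: no move → L
n=3: no move → L
n=4: can move to 0, which is L ⇒ W
n=5: can move to 1, which is L ⇒ W
n=6: can move to 2, which is L ⇒ W
n=7: can move to 3, which is L ⇒ W
n=8: can move to 0, which is L ⇒ W
n=9: can move to 1, which is L ⇒ W
n=10: can move to 2, which is L ⇒ W
n=11: can move to 3, which is L ⇒ W
n=12: moves to 8(W), 4(W); every one is W ⇒ L
n=13: moves to 9(W), 5(W); every one is W ⇒ L
n=14: moves to 10(W), 6(W); every one is W ⇒ L
n=15: moves to 11(W), 7(W); every one is W ⇒ L
n=16: can move to 12, which is L ⇒ W
n=17: can move to 13, which is L ⇒ W
n=18: can move to 14, which is L ⇒ W
n=19: can move to 15, which is L ⇒ W
n=20: can move to 12, which is L ⇒ W
L entries with 0 ≤ n ≤ 20: n = 0, 1, 2, 3, 12, 13, 14, 15; that makes 8.

8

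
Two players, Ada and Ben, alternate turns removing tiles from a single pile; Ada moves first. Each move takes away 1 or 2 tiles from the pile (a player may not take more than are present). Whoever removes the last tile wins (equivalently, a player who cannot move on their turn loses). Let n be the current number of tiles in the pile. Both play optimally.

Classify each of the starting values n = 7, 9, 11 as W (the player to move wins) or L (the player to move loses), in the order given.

7: W, 9: L, 11: W

Label each position W (a win for the player to move) or L (a loss). A position with no legal move is L; any other position is W exactly when some move reaches an L, and L when every move reaches a W.
n=0: no move → L
n=1: →0(L), so W
n=2: →0(L), so W
n=3: →2(W), 1(W) — all W, so L
n=4: →3(L), so W
n=5: →3(L), so W
n=6: →5(W), 4(W) — all W, so L
n=7: →6(L), so W
n=8: →6(L), so W
n=9: →8(W), 7(W) — all W, so L
n=10: →9(L), so W
n=11: →9(L), so W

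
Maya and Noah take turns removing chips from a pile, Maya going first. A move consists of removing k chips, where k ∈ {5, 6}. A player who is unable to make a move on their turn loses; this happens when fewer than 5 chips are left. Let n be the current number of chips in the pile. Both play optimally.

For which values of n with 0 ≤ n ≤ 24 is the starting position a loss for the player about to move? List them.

0, 1, 2, 3, 4, 11, 12, 13, 14, 15, 22, 23, 24

Work bottom-up. With no move the player to move loses. Otherwise the position is W if at least one move leads to an L position for the opponent, and L if every move leads to a W.
n=0: no move → L
n=1: no move → L
n=2: no move → L
n=3: no move → L
n=4: no move → L
n=5: reaches L-position 0 → W
n=6: reaches L-position 1 → W
n=7: reaches L-position 2 → W
n=8: reaches L-position 3 → W
n=9: reaches L-position 4 → W
n=10: reaches L-position 4 → W
n=11: only reaches 6(W), 5(W), all W → L
n=12: only reaches 7(W), 6(W), all W → L
n=13: only reaches 8(W), 7(W), all W → L
n=14: only reaches 9(W), 8(W), all W → L
n=15: only reaches 10(W), 9(W), all W → L
n=16: reaches L-position 11 → W
n=17: reaches L-position 12 → W
n=18: reaches L-position 13 → W
n=19: reaches L-position 14 → W
n=20: reaches L-position 15 → W
n=21: reaches L-position 15 → W
n=22: only reaches 17(W), 16(W), all W → L
n=23: only reaches 18(W), 17(W), all W → L
n=24: only reaches 19(W), 18(W), all W → L
Reading off the rows marked L gives the requested list; there are 13 such values of n.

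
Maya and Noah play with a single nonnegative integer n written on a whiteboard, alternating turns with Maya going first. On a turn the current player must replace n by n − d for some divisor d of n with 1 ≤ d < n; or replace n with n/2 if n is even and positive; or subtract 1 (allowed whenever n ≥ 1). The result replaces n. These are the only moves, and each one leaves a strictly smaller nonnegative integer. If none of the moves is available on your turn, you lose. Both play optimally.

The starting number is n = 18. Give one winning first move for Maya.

Label each position W (a win for the player to move) or L (a loss). A position with no legal move is L; any other position is W exactly when some move reaches an L, and L when every move reaches a W.
n=0: no move → L
n=1: W (go to 0, an L position)
n=2: L (sole option 1(W) is W)
n=3: W (go to 2, an L position)
n=4: W (go to 2, an L position)
n=5: L (sole option 4(W) is W)
n=6: W (go to 5, an L position)
n=7: L (sole option 6(W) is W)
n=8: W (go to 7, an L position)
n=9: L (options 6(W), 8(W) are all W)
n=10: W (go to 5, an L position)
n=11: L (sole option 10(W) is W)
n=12: W (go to 9, an L position)
n=13: L (sole option 12(W) is W)
n=14: W (go to 7, an L position)
n=15: L (options 10(W), 12(W), 14(W) are all W)
n=16: W (go to 15, an L position)
n=17: L (sole option 16(W) is W)
n=18: W (go to 9, an L position)
From 18, the L positions reachable in one move are: 9, 15, 17. Any move reaching one of these is winning.

Move to 9.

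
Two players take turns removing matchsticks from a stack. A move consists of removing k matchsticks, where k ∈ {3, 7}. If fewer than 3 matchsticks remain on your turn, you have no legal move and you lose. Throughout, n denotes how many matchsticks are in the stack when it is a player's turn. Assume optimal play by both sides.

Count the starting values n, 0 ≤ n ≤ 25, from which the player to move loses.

Positions with no move are L. A position that does have a move is losing for the player to move precisely when every available move leads to a winning position for the opponent. Fill in the labels:
n=0: no move → L
n=1: no move → L
n=2: no move → L
n=3: W (go to 0, an L position)
n=4: W (go to 1, an L position)
n=5: W (go to 2, an L position)
n=6: L (sole option 3(W) is W)
n=7: W (go to 0, an L position)
n=8: W (go to 1, an L position)
n=9: W (go to 6, an L position)
n=10: L (options 7(W), 3(W) are all W)
n=11: L (options 8(W), 4(W) are all W)
n=12: L (options 9(W), 5(W) are all W)
n=13: W (go to 10, an L position)
n=14: W (go to 11, an L position)
n=15: W (go to 12, an L position)
n=16: L (options 13(W), 9(W) are all W)
n=17: W (go to 10, an L position)
n=18: W (go to 11, an L position)
n=19: W (go to 16, an L position)
n=20: L (options 17(W), 13(W) are all W)
n=21: L (options 18(W), 14(W) are all W)
n=22: L (options 19(W), 15(W) are all W)
n=23: W (go to 20, an L position)
n=24: W (go to 21, an L position)
n=25: W (go to 22, an L position)
L entries with 0 ≤ n ≤ 25: n = 0, 1, 2, 6, 10, 11, 12, 16, 20, 21, 22; that makes 11.

11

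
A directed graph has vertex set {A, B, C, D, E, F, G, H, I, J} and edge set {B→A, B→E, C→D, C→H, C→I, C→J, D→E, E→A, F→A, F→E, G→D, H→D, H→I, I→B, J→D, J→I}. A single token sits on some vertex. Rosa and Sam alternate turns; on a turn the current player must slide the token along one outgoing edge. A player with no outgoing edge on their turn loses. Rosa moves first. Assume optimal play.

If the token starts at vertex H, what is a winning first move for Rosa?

Compute win/loss labels from the base case upward. A position with no move is L. Any other position is W if it can reach an L in one move, else L.
Every edge goes from a vertex to one that appears earlier in the order A, E, B, D, G, I, F, H, J, C, so processing vertices in that order labels each vertex after all of its successors.
A: no outgoing edge → L
E: →A(L), so W
B: →A(L), so W
D: →E(W) only, which is W, so L
G: →D(L), so W
I: →B(W) only, which is W, so L
F: →A(L), so W
H: →I(L), so W
J: →I(L), so W
C: →I(L), so W
From H, the L positions reachable in one move are: I, D. Any move reaching one of these is winning.

Move to I.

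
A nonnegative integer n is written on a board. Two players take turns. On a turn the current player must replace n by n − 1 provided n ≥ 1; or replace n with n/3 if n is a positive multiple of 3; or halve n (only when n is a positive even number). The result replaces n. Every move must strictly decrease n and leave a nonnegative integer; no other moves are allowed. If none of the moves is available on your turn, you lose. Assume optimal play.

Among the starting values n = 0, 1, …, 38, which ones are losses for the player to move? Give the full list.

0, 2, 5, 7, 9, 11, 13, 16, 19, 23, 25, 28, 30, 34, 36

Label each position W (a win for the player to move) or L (a loss). A position with no legal move is L; any other position is W exactly when some move reaches an L, and L when every move reaches a W.
n=0: no move → L
n=1: →0(L), so W
n=2: →1(W) only, which is W, so L
n=3: →2(L), so W
n=4: →2(L), so W
n=5: →4(W) only, which is W, so L
n=6: →2(L), so W
n=7: →6(W) only, which is W, so L
n=8: →7(L), so W
n=9: →3(W), 8(W) — all W, so L
n=10: →5(L), so W
n=11: →10(W) only, which is W, so L
n=12: →11(L), so W
n=13: →12(W) only, which is W, so L
n=14: →7(L), so W
n=15: →5(L), so W
n=16: →8(W), 15(W) — all W, so L
n=17: →16(L), so W
n=18: →9(L), so W
n=19: →18(W) only, which is W, so L
n=20: →19(L), so W
n=21: →7(L), so W
n=22: →11(L), so W
n=23: →22(W) only, which is W, so L
n=24: →23(L), so W
n=25: →24(W) only, which is W, so L
n=26: →13(L), so W
n=27: →9(L), so W
n=28: →14(W), 27(W) — all W, so L
n=29: →28(L), so W
n=30: →10(W), 15(W), 29(W) — all W, so L
n=31: →30(L), so W
n=32: →16(L), so W
n=33: →11(L), so W
n=34: →17(W), 33(W) — all W, so L
n=35: →34(L), so W
n=36: →12(W), 18(W), 35(W) — all W, so L
n=37: →36(L), so W
n=38: →19(L), so W
The losing starting values of n are exactly the entries labelled L in this table (15 of them).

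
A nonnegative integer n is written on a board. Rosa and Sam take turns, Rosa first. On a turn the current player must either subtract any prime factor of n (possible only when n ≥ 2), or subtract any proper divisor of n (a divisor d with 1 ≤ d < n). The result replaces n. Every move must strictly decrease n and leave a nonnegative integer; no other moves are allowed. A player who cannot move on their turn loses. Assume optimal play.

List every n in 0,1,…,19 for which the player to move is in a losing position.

0, 1, 4, 9, 14

Use the standard recursion: the mover loses at a terminal position; elsewhere, the mover wins exactly when some move hands the opponent an L position.
n=0: no move → L
n=1: no move → L
n=2: can move to 0, which is L ⇒ W
n=3: can move to 0, which is L ⇒ W
n=4: moves to 2(W), 3(W); every one is W ⇒ L
n=5: can move to 0, which is L ⇒ W
n=6: can move to 4, which is L ⇒ W
n=7: can move to 0, which is L ⇒ W
n=8: can move to 4, which is L ⇒ W
n=9: moves to 6(W), 8(W); every one is W ⇒ L
n=10: can move to 9, which is L ⇒ W
n=11: can move to 0, which is L ⇒ W
n=12: can move to 9, which is L ⇒ W
n=13: can move to 0, which is L ⇒ W
n=14: moves to 7(W), 12(W), 13(W); every one is W ⇒ L
n=15: can move to 14, which is L ⇒ W
n=16: can move to 14, which is L ⇒ W
n=17: can move to 0, which is L ⇒ W
n=18: can move to 9, which is L ⇒ W
n=19: can move to 0, which is L ⇒ W
The losing starting values of n are exactly the entries labelled L in this table (5 of them).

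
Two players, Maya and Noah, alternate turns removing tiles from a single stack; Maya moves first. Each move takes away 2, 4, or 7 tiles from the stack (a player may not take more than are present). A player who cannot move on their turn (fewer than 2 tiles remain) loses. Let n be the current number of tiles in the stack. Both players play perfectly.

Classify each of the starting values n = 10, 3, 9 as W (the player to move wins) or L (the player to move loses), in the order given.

10: W, 3: W, 9: L

Use the standard recursion: the mover loses at a terminal position; elsewhere, the mover wins exactly when some move hands the opponent an L position.
n=0: no move → L
n=1: no move → L
n=2: can move to 0, which is L ⇒ W
n=3: can move to 1, which is L ⇒ W
n=4: can move to 0, which is L ⇒ W
n=5: can move to 1, which is L ⇒ W
n=6: moves to 4(W), 2(W); every one is W ⇒ L
n=7: can move to 0, which is L ⇒ W
n=8: can move to 6, which is L ⇒ W
n=9: moves to 7(W), 5(W), 2(W); every one is W ⇒ L
n=10: can move to 6, which is L ⇒ W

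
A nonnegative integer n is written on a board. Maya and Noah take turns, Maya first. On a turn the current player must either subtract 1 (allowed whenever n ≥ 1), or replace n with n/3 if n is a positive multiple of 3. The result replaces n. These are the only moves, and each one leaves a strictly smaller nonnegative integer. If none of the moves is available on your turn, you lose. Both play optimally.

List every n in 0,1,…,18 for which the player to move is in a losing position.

0, 2, 4, 7, 9, 11, 13, 15, 17

Classify positions by backward induction: terminal positions (no move available) are L. From any other position, the mover wins iff some move reaches an L.
n=0: no move → L
n=1: reaches L-position 0 → W
n=2: only reaches 1(W), which is W → L
n=3: reaches L-position 2 → W
n=4: only reaches 3(W), which is W → L
n=5: reaches L-position 4 → W
n=6: reaches L-position 2 → W
n=7: only reaches 6(W), which is W → L
n=8: reaches L-position 7 → W
n=9: only reaches 3(W), 8(W), all W → L
n=10: reaches L-position 9 → W
n=11: only reaches 10(W), which is W → L
n=12: reaches L-position 4 → W
n=13: only reaches 12(W), which is W → L
n=14: reaches L-position 13 → W
n=15: only reaches 5(W), 14(W), all W → L
n=16: reaches L-position 15 → W
n=17: only reaches 16(W), which is W → L
n=18: reaches L-position 17 → W
The losing starting values of n are exactly the entries labelled L in this table (9 of them).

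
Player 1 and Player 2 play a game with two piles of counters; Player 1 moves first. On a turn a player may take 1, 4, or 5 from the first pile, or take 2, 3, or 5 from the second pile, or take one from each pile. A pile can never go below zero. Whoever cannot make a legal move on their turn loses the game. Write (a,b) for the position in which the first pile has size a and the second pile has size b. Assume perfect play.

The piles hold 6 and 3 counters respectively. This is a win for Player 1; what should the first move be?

Move to (1,3).

Work bottom-up. With no move the player to move loses. Otherwise the position is W if at least one move leads to an L position for the opponent, and L if every move leads to a W.
No move ever increases a pile, so every position that can arise here has a ≤ 6 and b ≤ 3; it is enough to label the cells with 0 ≤ a ≤ 6 and 0 ≤ b ≤ 3.
Every move lowers a or b (never raises either), so fill the grid row by row in increasing a, and left to right within a row: each cell's successors are then already labelled.
      b=0  b=1  b=2  b=3
a=0:    L    L    W    W
a=1:    W    W    W    L
a=2:    L    L    W    W
a=3:    W    W    W    L
a=4:    W    W    L    W
a=5:    W    W    W    W
a=6:    W    W    L    W
Cells with no legal move (terminal, hence L): (0,0), (0,1).
The remaining L cells, each justified by listing all of its moves:
(1,3): →(0,3)(W), (1,1)(W), (1,0)(W), (0,2)(W) — all W, so L
(2,0): →(1,0)(W) only, which is W, so L
(2,1): →(1,1)(W), (1,0)(W) — all W, so L
(3,3): →(2,3)(W), (3,1)(W), (3,0)(W), (2,2)(W) — all W, so L
(4,2): →(3,2)(W), (0,2)(W), (4,0)(W), (3,1)(W) — all W, so L
(6,2): →(5,2)(W), (2,2)(W), (1,2)(W), (6,0)(W), (5,1)(W) — all W, so L
Every other cell has at least one move into one of the L cells above, so it is W.
From (6,3), the L positions reachable in one move are: (1,3).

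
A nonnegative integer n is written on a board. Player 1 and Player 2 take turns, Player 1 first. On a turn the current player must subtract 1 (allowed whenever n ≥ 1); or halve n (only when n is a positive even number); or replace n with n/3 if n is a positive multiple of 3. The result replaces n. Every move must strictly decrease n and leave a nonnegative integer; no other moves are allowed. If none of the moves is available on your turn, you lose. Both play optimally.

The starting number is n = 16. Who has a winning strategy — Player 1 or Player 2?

Use the standard recursion: the mover loses at a terminal position; elsewhere, the mover wins exactly when some move hands the opponent an L position.
n=0: no move → L
n=1: →0(L), so W
n=2: →1(W) only, which is W, so L
n=3: →2(L), so W
n=4: →2(L), so W
n=5: →4(W) only, which is W, so L
n=6: →2(L), so W
n=7: →6(W) only, which is W, so L
n=8: →7(L), so W
n=9: →3(W), 8(W) — all W, so L
n=10: →5(L), so W
n=11: →10(W) only, which is W, so L
n=12: →11(L), so W
n=13: →12(W) only, which is W, so L
n=14: →7(L), so W
n=15: →5(L), so W
n=16: →8(W), 15(W) — all W, so L
The starting position 16 is L: whatever Player 1 does, the opponent receives a W position.

Player 2 wins.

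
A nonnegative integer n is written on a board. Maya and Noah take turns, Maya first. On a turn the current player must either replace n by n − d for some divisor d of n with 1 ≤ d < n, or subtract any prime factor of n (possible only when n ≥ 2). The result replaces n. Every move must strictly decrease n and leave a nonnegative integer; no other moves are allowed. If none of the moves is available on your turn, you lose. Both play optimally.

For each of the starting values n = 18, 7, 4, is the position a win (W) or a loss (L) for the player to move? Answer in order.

18: W, 7: W, 4: L

Label each position W (a win for the player to move) or L (a loss). A position with no legal move is L; any other position is W exactly when some move reaches an L, and L when every move reaches a W.
n=0: no move → L
n=1: no move → L
n=2: →0(L), so W
n=3: →0(L), so W
n=4: →2(W), 3(W) — all W, so L
n=5: →0(L), so W
n=6: →4(L), so W
n=7: →0(L), so W
n=8: →4(L), so W
n=9: →6(W), 8(W) — all W, so L
n=10: →9(L), so W
n=11: →0(L), so W
n=12: →9(L), so W
n=13: →0(L), so W
n=14: →7(W), 12(W), 13(W) — all W, so L
n=15: →14(L), so W
n=16: →14(L), so W
n=17: →0(L), so W
n=18: →9(L), so W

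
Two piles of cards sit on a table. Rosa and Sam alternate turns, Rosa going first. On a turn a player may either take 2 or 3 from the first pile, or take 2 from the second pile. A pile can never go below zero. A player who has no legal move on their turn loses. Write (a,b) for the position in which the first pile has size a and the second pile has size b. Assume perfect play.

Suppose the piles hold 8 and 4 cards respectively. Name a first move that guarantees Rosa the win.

Move to (6,4).

Compute win/loss labels from the base case upward. A position with no move is L. Any other position is W if it can reach an L in one move, else L.
No move ever increases a pile, so every position that can arise here has a ≤ 8 and b ≤ 4; it is enough to label the cells with 0 ≤ a ≤ 8 and 0 ≤ b ≤ 4.
Every move lowers a or b (never raises either), so fill the grid row by row in increasing a, and left to right within a row: each cell's successors are then already labelled.
      b=0  b=1  b=2  b=3  b=4
a=0:    L    L    W    W    L
a=1:    L    L    W    W    L
a=2:    W    W    L    L    W
a=3:    W    W    L    L    W
a=4:    W    W    W    W    W
a=5:    L    L    W    W    L
a=6:    L    L    W    W    L
a=7:    W    W    L    L    W
a=8:    W    W    L    L    W
Cells with no legal move (terminal, hence L): (0,0), (0,1), (1,0), (1,1).
The remaining L cells, each justified by listing all of its moves:
(0,4): the only move is to (0,2)(W), a W ⇒ L
(1,4): the only move is to (1,2)(W), a W ⇒ L
(2,2): moves to (0,2)(W), (2,0)(W); every one is W ⇒ L
(2,3): moves to (0,3)(W), (2,1)(W); every one is W ⇒ L
(3,2): moves to (1,2)(W), (0,2)(W), (3,0)(W); every one is W ⇒ L
(3,3): moves to (1,3)(W), (0,3)(W), (3,1)(W); every one is W ⇒ L
(5,0): moves to (3,0)(W), (2,0)(W); every one is W ⇒ L
(5,1): moves to (3,1)(W), (2,1)(W); every one is W ⇒ L
(5,4): moves to (3,4)(W), (2,4)(W), (5,2)(W); every one is W ⇒ L
(6,0): moves to (4,0)(W), (3,0)(W); every one is W ⇒ L
(6,1): moves to (4,1)(W), (3,1)(W); every one is W ⇒ L
(6,4): moves to (4,4)(W), (3,4)(W), (6,2)(W); every one is W ⇒ L
(7,2): moves to (5,2)(W), (4,2)(W), (7,0)(W); every one is W ⇒ L
(7,3): moves to (5,3)(W), (4,3)(W), (7,1)(W); every one is W ⇒ L
(8,2): moves to (6,2)(W), (5,2)(W), (8,0)(W); every one is W ⇒ L
(8,3): moves to (6,3)(W), (5,3)(W), (8,1)(W); every one is W ⇒ L
Every other cell has at least one move into one of the L cells above, so it is W.
From (8,4), the L positions reachable in one move are: (6,4), (5,4), (8,2). Any move reaching one of these is winning.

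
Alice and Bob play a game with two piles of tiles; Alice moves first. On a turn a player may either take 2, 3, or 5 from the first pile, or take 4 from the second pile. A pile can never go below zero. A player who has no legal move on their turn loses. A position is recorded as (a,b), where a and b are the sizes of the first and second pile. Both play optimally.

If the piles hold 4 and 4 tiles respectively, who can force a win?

Alice wins.

Work bottom-up. With no move the player to move loses. Otherwise the position is W if at least one move leads to an L position for the opponent, and L if every move leads to a W.
No move ever increases a pile, so every position that can arise here has a ≤ 4 and b ≤ 4; it is enough to label the cells with 0 ≤ a ≤ 4 and 0 ≤ b ≤ 4.
Every move lowers a or b (never raises either), so fill the grid row by row in increasing a, and left to right within a row: each cell's successors are then already labelled.
      b=0  b=1  b=2  b=3  b=4
a=0:    L    L    L    L    W
a=1:    L    L    L    L    W
a=2:    W    W    W    W    L
a=3:    W    W    W    W    L
a=4:    W    W    W    W    W
Cells with no legal move (terminal, hence L): (0,0), (0,1), (0,2), (0,3), (1,0), (1,1), (1,2), (1,3).
The remaining L cells, each justified by listing all of its moves:
(2,4): only reaches (0,4)(W), (2,0)(W), all W → L
(3,4): only reaches (1,4)(W), (0,4)(W), (3,0)(W), all W → L
Every other cell has at least one move into one of the L cells above, so it is W.
From (4,4) Alice can move to (2,4), reaching an L position.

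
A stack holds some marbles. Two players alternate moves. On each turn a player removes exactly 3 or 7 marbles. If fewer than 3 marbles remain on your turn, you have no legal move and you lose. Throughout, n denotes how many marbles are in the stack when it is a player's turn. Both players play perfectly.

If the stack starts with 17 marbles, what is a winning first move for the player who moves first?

Classify positions by backward induction: terminal positions (no move available) are L. From any other position, the mover wins iff some move reaches an L.
n=0: no move → L
n=1: no move → L
n=2: no move → L
n=3: reaches L-position 0 → W
n=4: reaches L-position 1 → W
n=5: reaches L-position 2 → W
n=6: only reaches 3(W), which is W → L
n=7: reaches L-position 0 → W
n=8: reaches L-position 1 → W
n=9: reaches L-position 6 → W
n=10: only reaches 7(W), 3(W), all W → L
n=11: only reaches 8(W), 4(W), all W → L
n=12: only reaches 9(W), 5(W), all W → L
n=13: reaches L-position 10 → W
n=14: reaches L-position 11 → W
n=15: reaches L-position 12 → W
n=16: only reaches 13(W), 9(W), all W → L
n=17: reaches L-position 10 → W
From 17, the L positions reachable in one move are: 10.

Remove 7, leaving 10.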